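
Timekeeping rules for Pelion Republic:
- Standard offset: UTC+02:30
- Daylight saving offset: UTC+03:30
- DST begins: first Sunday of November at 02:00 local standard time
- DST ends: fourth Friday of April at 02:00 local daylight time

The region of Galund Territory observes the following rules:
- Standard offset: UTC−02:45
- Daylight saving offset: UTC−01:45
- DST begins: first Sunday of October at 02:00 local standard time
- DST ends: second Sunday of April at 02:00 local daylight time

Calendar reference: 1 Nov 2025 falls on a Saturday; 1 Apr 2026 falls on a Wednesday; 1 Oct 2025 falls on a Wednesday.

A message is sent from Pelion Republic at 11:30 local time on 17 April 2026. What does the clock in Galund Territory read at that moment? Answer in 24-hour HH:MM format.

05:15

1 November 2025 is a Saturday, so the first Sunday is November 2.
1 April 2026 is a Wednesday, so the first Friday is April 3 and the fourth is April 24.
17 April 2026 lies within the daylight-saving period (2 November 2025 – 24 April 2026), so Pelion Republic is on daylight time, UTC+03:30.
11:30 Pelion Republic − 3h30m = 08:00 UTC.
1 October 2025 is a Wednesday, so the first Sunday is October 5.
1 April 2026 is a Wednesday, so the first Sunday is April 5 and the second is April 12.
At the standard offset (UTC−02:45), 08:00 UTC − 2h45m = 05:15 Galund Territory standard time.
The standard-time date in Galund Territory, 17 April 2026, is outside the daylight-saving period (5 October 2025 – 12 April 2026), so Galund Territory is on standard time, UTC−02:45.
08:00 UTC − 2h45m = 05:15 Galund Territory.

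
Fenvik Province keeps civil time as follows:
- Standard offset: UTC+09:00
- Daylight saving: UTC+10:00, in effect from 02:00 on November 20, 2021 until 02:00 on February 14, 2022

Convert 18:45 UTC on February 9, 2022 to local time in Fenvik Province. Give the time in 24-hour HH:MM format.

04:45

At the standard offset (UTC+09:00), 18:45 UTC + 9h = 03:45 Fenvik Province standard time (rolling into the next day, 10 February 2022).
The standard-time date in Fenvik Province, February 10, 2022, lies within the daylight-saving period (20 November 2021 – 14 February 2022), so Fenvik Province is on daylight time, UTC+10:00.
18:45 UTC + 10h = 04:45 local (rolling into the next day, 10 February 2022).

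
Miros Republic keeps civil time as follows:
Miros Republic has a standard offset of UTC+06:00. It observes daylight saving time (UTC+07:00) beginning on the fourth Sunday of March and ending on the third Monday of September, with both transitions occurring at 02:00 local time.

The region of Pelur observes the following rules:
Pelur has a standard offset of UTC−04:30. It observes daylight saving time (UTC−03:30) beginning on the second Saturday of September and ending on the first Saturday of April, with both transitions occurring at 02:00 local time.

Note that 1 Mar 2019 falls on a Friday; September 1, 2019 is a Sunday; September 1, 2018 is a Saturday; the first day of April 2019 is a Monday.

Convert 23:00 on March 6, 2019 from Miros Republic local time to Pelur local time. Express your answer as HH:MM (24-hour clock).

13:30

1 March 2019 is a Friday, so the first Sunday is March 3 and the fourth is March 24.
1 September 2019 is a Sunday, so the first Monday is September 2 and the third is September 16.
Daylight saving runs 24 March – 16 September; March 6, 2019 is outside that window, so Miros Republic is on standard time at UTC+06:00.
23:00 Miros Republic − 6h = 17:00 UTC.
1 September 2018 is a Saturday, so the first Saturday is September 1 and the second is September 8.
1 April 2019 is a Monday, so the first Saturday is April 6.
At the standard offset (UTC−04:30), 17:00 UTC − 4h30m = 12:30 Pelur standard time.
Daylight saving runs 8 September 2018 – 6 April 2019; the standard-time date in Pelur, March 6, 2019, is inside that window, so Pelur is at UTC−03:30.
17:00 UTC − 3h30m = 13:30 Pelur.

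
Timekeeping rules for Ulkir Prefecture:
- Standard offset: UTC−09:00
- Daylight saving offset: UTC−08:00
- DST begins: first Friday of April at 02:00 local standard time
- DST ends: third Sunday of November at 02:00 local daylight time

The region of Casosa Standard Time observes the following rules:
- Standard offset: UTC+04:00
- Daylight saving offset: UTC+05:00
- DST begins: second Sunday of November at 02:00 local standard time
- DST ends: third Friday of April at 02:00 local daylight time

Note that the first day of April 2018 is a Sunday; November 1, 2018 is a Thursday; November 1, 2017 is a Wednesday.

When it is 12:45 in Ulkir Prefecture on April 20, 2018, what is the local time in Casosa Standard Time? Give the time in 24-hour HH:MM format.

00:45

1 April 2018 is a Sunday, so the first Friday is April 6.
1 November 2018 is a Thursday, so the first Sunday is November 4 and the third is November 18.
April 20, 2018 lies within the daylight-saving period (6 April – 18 November), so Ulkir Prefecture is on daylight time, UTC−08:00.
12:45 Ulkir Prefecture + 8h = 20:45 UTC.
1 November 2017 is a Wednesday, so the first Sunday is November 5 and the second is November 12.
1 April 2018 is a Sunday, so the first Friday is April 6 and the third is April 20.
At the standard offset (UTC+04:00), 20:45 UTC + 4h = 00:45 Casosa Standard Time standard time (rolling into the next day, 21 April 2018).
The standard-time date in Casosa Standard Time, April 21, 2018, does not fall between 12 November 2017 and 20 April 2018, so daylight saving is not in effect and Casosa Standard Time is at UTC+04:00.
20:45 UTC + 4h = 00:45 Casosa Standard Time (rolling into the next day, 21 April 2018).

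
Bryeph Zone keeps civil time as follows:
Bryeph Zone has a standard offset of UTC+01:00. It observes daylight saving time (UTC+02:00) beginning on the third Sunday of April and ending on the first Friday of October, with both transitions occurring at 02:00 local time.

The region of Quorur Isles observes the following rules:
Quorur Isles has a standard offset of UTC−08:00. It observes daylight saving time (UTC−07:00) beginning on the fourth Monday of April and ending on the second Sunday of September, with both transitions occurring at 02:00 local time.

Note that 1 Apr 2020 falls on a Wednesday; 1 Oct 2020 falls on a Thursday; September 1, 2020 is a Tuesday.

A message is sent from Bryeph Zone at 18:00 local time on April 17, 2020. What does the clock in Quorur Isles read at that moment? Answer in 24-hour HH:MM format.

09:00

1 April 2020 is a Wednesday, so the first Sunday is April 5 and the third is April 19.
1 October 2020 is a Thursday, so the first Friday is October 2.
April 17, 2020 does not fall between 19 April and 2 October, so daylight saving is not in effect and Bryeph Zone is at UTC+01:00.
18:00 Bryeph Zone − 1h = 17:00 UTC.
1 April 2020 is a Wednesday, so the first Monday is April 6 and the fourth is April 27.
1 September 2020 is a Tuesday, so the first Sunday is September 6 and the second is September 13.
At the standard offset (UTC−08:00), 17:00 UTC − 8h = 09:00 Quorur Isles standard time.
Daylight saving runs 27 April – 13 September; the standard-time date in Quorur Isles, April 17, 2020, is outside that window, so Quorur Isles is on standard time at UTC−08:00.
17:00 UTC − 8h = 09:00 Quorur Isles.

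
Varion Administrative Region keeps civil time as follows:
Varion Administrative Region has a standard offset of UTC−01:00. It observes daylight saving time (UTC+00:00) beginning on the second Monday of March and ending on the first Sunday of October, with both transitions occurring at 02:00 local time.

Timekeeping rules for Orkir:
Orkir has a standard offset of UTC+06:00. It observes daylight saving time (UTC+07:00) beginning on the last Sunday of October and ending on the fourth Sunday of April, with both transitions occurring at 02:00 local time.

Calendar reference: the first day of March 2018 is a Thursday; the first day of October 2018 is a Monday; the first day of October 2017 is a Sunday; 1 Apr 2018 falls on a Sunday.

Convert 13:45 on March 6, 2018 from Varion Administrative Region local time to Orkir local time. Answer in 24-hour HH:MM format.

1 March 2018 is a Thursday, so the first Monday is March 5 and the second is March 12.
1 October 2018 is a Monday, so the first Sunday is October 7.
March 6, 2018 does not fall between 12 March and 7 October, so daylight saving is not in effect and Varion Administrative Region is at UTC−01:00.
13:45 Varion Administrative Region + 1h = 14:45 UTC.
1 October 2017 is a Sunday, so Sundays fall on 1, 8, 15, 22, 29; the last is October 29.
1 April 2018 is a Sunday, so the first Sunday is April 1 and the fourth is April 22.
At the standard offset (UTC+06:00), 14:45 UTC + 6h = 20:45 Orkir standard time.
Daylight saving runs 29 October 2017 – 22 April 2018; the standard-time date in Orkir, March 6, 2018, is inside that window, so Orkir is at UTC+07:00.
14:45 UTC + 7h = 21:45 Orkir.

21:45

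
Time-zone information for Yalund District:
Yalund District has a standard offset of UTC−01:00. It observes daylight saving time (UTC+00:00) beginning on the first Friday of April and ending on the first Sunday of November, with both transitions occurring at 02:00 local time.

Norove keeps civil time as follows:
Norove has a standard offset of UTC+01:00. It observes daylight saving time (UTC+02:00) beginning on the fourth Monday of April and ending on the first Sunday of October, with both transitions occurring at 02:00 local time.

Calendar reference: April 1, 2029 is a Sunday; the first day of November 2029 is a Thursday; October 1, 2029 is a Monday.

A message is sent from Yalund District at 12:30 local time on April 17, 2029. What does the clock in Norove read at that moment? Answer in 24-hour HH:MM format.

1 April 2029 is a Sunday, so the first Friday is April 6.
1 November 2029 is a Thursday, so the first Sunday is November 4.
April 17, 2029 lies within the daylight-saving period (6 April – 4 November), so Yalund District is on daylight time, UTC+00:00.
12:30 Yalund District − 0h = 12:30 UTC.
1 April 2029 is a Sunday, so the first Monday is April 2 and the fourth is April 23.
1 October 2029 is a Monday, so the first Sunday is October 7.
At the standard offset (UTC+01:00), 12:30 UTC + 1h = 13:30 Norove standard time.
The standard-time date in Norove, April 17, 2029, does not fall between 23 April and 7 October, so daylight saving is not in effect and Norove is at UTC+01:00.
12:30 UTC + 1h = 13:30 Norove.

13:30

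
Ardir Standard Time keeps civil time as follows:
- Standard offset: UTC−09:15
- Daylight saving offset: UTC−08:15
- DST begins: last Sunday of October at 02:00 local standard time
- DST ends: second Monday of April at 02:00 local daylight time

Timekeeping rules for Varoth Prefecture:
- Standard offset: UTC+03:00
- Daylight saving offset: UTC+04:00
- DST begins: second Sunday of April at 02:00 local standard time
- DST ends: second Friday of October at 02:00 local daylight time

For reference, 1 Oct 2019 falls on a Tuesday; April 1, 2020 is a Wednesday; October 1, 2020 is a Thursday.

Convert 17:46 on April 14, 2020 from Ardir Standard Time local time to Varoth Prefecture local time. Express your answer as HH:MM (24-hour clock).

1 October 2019 is a Tuesday, so Sundays fall on 6, 13, 20, 27; the last is October 27.
1 April 2020 is a Wednesday, so the first Monday is April 6 and the second is April 13.
Daylight saving runs 27 October 2019 – 13 April 2020; April 14, 2020 is outside that window, so Ardir Standard Time is on standard time at UTC−09:15.
17:46 Ardir Standard Time + 9h15m = 03:01 UTC (rolling into the next day, 15 April 2020).
1 April 2020 is a Wednesday, so the first Sunday is April 5 and the second is April 12.
1 October 2020 is a Thursday, so the first Friday is October 2 and the second is October 9.
At the standard offset (UTC+03:00), 03:01 UTC + 3h = 06:01 Varoth Prefecture standard time.
Daylight saving runs 12 April – 9 October; the standard-time date in Varoth Prefecture, April 15, 2020, is inside that window, so Varoth Prefecture is at UTC+04:00.
03:01 UTC + 4h = 07:01 Varoth Prefecture.

07:01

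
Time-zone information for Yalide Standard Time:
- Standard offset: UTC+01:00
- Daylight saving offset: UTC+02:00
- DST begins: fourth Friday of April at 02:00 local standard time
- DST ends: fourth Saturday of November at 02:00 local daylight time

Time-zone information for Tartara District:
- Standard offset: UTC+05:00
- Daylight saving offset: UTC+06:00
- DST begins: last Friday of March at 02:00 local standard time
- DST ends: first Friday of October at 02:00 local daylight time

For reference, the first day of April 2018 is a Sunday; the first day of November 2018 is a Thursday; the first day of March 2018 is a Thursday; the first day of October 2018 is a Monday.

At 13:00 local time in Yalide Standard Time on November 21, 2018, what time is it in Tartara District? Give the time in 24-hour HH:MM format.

16:00

1 April 2018 is a Sunday, so the first Friday is April 6 and the fourth is April 27.
1 November 2018 is a Thursday, so the first Saturday is November 3 and the fourth is November 24.
November 21, 2018 lies within the daylight-saving period (27 April – 24 November), so Yalide Standard Time is on daylight time, UTC+02:00.
13:00 Yalide Standard Time − 2h = 11:00 UTC.
1 March 2018 is a Thursday, so Fridays fall on 2, 9, 16, 23, 30; the last is March 30.
1 October 2018 is a Monday, so the first Friday is October 5.
At the standard offset (UTC+05:00), 11:00 UTC + 5h = 16:00 Tartara District standard time.
The standard-time date in Tartara District, November 21, 2018, is outside the daylight-saving period (30 March – 5 October), so Tartara District is on standard time, UTC+05:00.
11:00 UTC + 5h = 16:00 Tartara District.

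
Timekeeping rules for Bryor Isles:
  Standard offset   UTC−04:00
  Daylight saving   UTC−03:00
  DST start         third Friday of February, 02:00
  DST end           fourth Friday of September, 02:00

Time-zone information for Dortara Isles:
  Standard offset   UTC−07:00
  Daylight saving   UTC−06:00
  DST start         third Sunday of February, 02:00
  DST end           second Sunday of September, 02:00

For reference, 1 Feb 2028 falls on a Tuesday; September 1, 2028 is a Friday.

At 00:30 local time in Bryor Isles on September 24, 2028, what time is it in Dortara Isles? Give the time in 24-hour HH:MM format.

21:30

1 February 2028 is a Tuesday, so the first Friday is February 4 and the third is February 18.
1 September 2028 is a Friday, so the first Friday is September 1 and the fourth is September 22.
Daylight saving runs 18 February – 22 September; September 24, 2028 is outside that window, so Bryor Isles is on standard time at UTC−04:00.
00:30 Bryor Isles + 4h = 04:30 UTC.
1 February 2028 is a Tuesday, so the first Sunday is February 6 and the third is February 20.
1 September 2028 is a Friday, so the first Sunday is September 3 and the second is September 10.
At the standard offset (UTC−07:00), 04:30 UTC − 7h = 21:30 Dortara Isles standard time (rolling into the previous day, 23 September 2028).
The standard-time date in Dortara Isles, September 23, 2028, is outside the daylight-saving period (20 February – 10 September), so Dortara Isles is on standard time, UTC−07:00.
04:30 UTC − 7h = 21:30 Dortara Isles (rolling into the previous day, 23 September 2028).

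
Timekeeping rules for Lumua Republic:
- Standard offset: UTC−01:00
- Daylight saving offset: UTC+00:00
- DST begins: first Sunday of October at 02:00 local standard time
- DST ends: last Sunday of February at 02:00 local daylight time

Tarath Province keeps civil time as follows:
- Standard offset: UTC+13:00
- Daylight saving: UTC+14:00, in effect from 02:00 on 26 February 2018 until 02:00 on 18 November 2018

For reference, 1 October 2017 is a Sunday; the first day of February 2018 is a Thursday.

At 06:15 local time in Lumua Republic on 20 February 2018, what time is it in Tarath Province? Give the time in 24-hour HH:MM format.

19:15

1 October 2017 is a Sunday, so the first Sunday is October 1.
1 February 2018 is a Thursday, so Sundays fall on 4, 11, 18, 25; the last is February 25.
20 February 2018 falls between 1 October 2017 and 25 February 2018, so daylight saving is in effect and Lumua Republic is at UTC+00:00.
06:15 Lumua Republic − 0h = 06:15 UTC.
At the standard offset (UTC+13:00), 06:15 UTC + 13h = 19:15 Tarath Province standard time.
The standard-time date in Tarath Province, 20 February 2018, does not fall between 26 February and 18 November, so daylight saving is not in effect and Tarath Province is at UTC+13:00.
06:15 UTC + 13h = 19:15 Tarath Province.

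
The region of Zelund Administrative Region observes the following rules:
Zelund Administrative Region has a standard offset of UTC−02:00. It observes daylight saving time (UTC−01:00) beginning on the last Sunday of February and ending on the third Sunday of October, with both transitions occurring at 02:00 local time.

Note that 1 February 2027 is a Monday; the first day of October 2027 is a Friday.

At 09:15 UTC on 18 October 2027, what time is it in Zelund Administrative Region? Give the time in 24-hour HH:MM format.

1 February 2027 is a Monday, so Sundays fall on 7, 14, 21, 28; the last is February 28.
1 October 2027 is a Friday, so the first Sunday is October 3 and the third is October 17.
At the standard offset (UTC−02:00), 09:15 UTC − 2h = 07:15 Zelund Administrative Region standard time.
Daylight saving runs 28 February – 17 October; the standard-time date in Zelund Administrative Region, 18 October 2027, is outside that window, so Zelund Administrative Region is on standard time at UTC−02:00.
09:15 UTC − 2h = 07:15 local.

07:15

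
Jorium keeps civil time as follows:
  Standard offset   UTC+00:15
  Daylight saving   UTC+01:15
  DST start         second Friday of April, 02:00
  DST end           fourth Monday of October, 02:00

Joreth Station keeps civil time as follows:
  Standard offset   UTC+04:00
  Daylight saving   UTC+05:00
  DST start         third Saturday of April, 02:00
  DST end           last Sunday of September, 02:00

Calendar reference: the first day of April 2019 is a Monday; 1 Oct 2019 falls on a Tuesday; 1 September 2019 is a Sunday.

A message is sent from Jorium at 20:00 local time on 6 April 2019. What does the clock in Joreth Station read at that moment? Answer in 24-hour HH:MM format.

23:45

1 April 2019 is a Monday, so the first Friday is April 5 and the second is April 12.
1 October 2019 is a Tuesday, so the first Monday is October 7 and the fourth is October 28.
6 April 2019 does not fall between 12 April and 28 October, so daylight saving is not in effect and Jorium is at UTC+00:15.
20:00 Jorium − 0h15m = 19:45 UTC.
1 April 2019 is a Monday, so the first Saturday is April 6 and the third is April 20.
1 September 2019 is a Sunday, so Sundays fall on 1, 8, 15, 22, 29; the last is September 29.
At the standard offset (UTC+04:00), 19:45 UTC + 4h = 23:45 Joreth Station standard time.
The standard-time date in Joreth Station, 6 April 2019, does not fall between 20 April and 29 September, so daylight saving is not in effect and Joreth Station is at UTC+04:00.
19:45 UTC + 4h = 23:45 Joreth Station.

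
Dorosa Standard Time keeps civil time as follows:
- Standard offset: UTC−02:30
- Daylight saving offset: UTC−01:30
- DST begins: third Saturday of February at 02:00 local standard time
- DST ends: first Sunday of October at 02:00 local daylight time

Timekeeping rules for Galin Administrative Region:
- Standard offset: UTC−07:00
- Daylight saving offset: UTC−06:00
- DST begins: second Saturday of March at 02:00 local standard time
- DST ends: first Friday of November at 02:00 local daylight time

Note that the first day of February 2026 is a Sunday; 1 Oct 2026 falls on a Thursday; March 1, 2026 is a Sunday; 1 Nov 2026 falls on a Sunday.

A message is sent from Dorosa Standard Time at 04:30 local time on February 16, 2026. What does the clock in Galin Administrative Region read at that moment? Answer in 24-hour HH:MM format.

1 February 2026 is a Sunday, so the first Saturday is February 7 and the third is February 21.
1 October 2026 is a Thursday, so the first Sunday is October 4.
Daylight saving runs 21 February – 4 October; February 16, 2026 is outside that window, so Dorosa Standard Time is on standard time at UTC−02:30.
04:30 Dorosa Standard Time + 2h30m = 07:00 UTC.
1 March 2026 is a Sunday, so the first Saturday is March 7 and the second is March 14.
1 November 2026 is a Sunday, so the first Friday is November 6.
At the standard offset (UTC−07:00), 07:00 UTC − 7h = 00:00 Galin Administrative Region standard time.
The standard-time date in Galin Administrative Region, February 16, 2026, does not fall between 14 March and 6 November, so daylight saving is not in effect and Galin Administrative Region is at UTC−07:00.
07:00 UTC − 7h = 00:00 Galin Administrative Region.

00:00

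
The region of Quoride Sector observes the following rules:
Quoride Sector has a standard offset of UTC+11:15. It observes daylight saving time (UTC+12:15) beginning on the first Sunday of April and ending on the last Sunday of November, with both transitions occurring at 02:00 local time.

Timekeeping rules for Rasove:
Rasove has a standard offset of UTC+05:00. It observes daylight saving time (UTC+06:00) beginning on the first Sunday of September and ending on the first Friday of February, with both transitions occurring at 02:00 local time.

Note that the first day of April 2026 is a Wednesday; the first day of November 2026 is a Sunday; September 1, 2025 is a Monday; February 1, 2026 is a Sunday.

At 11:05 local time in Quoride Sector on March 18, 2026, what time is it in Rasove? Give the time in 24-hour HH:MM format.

04:50

1 April 2026 is a Wednesday, so the first Sunday is April 5.
1 November 2026 is a Sunday, so Sundays fall on 1, 8, 15, 22, 29; the last is November 29.
March 18, 2026 is outside the daylight-saving period (5 April – 29 November), so Quoride Sector is on standard time, UTC+11:15.
11:05 Quoride Sector − 11h15m = 23:50 UTC (rolling into the previous day, 17 March 2026).
1 September 2025 is a Monday, so the first Sunday is September 7.
1 February 2026 is a Sunday, so the first Friday is February 6.
At the standard offset (UTC+05:00), 23:50 UTC + 5h = 04:50 Rasove standard time (rolling into the next day, 18 March 2026).
The standard-time date in Rasove, March 18, 2026, is outside the daylight-saving period (7 September 2025 – 6 February 2026), so Rasove is on standard time, UTC+05:00.
23:50 UTC + 5h = 04:50 Rasove (rolling into the next day, 18 March 2026).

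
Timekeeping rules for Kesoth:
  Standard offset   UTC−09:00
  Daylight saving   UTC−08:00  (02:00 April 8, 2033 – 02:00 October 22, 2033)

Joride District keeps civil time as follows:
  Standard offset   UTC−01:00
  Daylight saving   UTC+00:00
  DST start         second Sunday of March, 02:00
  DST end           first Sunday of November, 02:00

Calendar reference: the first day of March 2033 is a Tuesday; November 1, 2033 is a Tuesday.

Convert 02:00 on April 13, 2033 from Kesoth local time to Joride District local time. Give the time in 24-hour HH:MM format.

April 13, 2033 falls between 8 April and 22 October, so daylight saving is in effect and Kesoth is at UTC−08:00.
02:00 Kesoth + 8h = 10:00 UTC.
1 March 2033 is a Tuesday, so the first Sunday is March 6 and the second is March 13.
1 November 2033 is a Tuesday, so the first Sunday is November 6.
At the standard offset (UTC−01:00), 10:00 UTC − 1h = 09:00 Joride District standard time.
The standard-time date in Joride District, April 13, 2033, lies within the daylight-saving period (13 March – 6 November), so Joride District is on daylight time, UTC+00:00.
10:00 UTC + 0h = 10:00 Joride District.

10:00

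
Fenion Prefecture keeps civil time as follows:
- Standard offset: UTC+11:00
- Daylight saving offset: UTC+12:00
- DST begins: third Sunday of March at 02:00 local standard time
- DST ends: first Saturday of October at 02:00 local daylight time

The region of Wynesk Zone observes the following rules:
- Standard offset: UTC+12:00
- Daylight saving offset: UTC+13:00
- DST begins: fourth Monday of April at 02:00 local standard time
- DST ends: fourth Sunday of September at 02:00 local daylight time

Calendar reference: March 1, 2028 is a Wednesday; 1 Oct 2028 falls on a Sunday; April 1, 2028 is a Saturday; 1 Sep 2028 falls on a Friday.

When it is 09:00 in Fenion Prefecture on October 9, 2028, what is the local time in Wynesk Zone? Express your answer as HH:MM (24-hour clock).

10:00

1 March 2028 is a Wednesday, so the first Sunday is March 5 and the third is March 19.
1 October 2028 is a Sunday, so the first Saturday is October 7.
Daylight saving runs 19 March – 7 October; October 9, 2028 is outside that window, so Fenion Prefecture is on standard time at UTC+11:00.
09:00 Fenion Prefecture − 11h = 22:00 UTC (rolling into the previous day, 8 October 2028).
1 April 2028 is a Saturday, so the first Monday is April 3 and the fourth is April 24.
1 September 2028 is a Friday, so the first Sunday is September 3 and the fourth is September 24.
At the standard offset (UTC+12:00), 22:00 UTC + 12h = 10:00 Wynesk Zone standard time (rolling into the next day, 9 October 2028).
Daylight saving runs 24 April – 24 September; the standard-time date in Wynesk Zone, October 9, 2028, is outside that window, so Wynesk Zone is on standard time at UTC+12:00.
22:00 UTC + 12h = 10:00 Wynesk Zone (rolling into the next day, 9 October 2028).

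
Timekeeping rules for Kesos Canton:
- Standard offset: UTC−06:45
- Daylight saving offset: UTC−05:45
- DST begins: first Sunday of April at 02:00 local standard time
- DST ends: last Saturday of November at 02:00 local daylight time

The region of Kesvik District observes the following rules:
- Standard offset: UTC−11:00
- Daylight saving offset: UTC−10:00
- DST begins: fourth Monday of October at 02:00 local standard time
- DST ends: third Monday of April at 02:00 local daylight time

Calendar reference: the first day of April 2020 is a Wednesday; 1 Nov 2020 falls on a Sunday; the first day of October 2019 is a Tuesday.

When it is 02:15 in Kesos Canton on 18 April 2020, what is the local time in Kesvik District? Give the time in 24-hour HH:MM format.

22:00

1 April 2020 is a Wednesday, so the first Sunday is April 5.
1 November 2020 is a Sunday, so Saturdays fall on 7, 14, 21, 28; the last is November 28.
18 April 2020 lies within the daylight-saving period (5 April – 28 November), so Kesos Canton is on daylight time, UTC−05:45.
02:15 Kesos Canton + 5h45m = 08:00 UTC.
1 October 2019 is a Tuesday, so the first Monday is October 7 and the fourth is October 28.
1 April 2020 is a Wednesday, so the first Monday is April 6 and the third is April 20.
At the standard offset (UTC−11:00), 08:00 UTC − 11h = 21:00 Kesvik District standard time (rolling into the previous day, 17 April 2020).
The standard-time date in Kesvik District, 17 April 2020, falls between 28 October 2019 and 20 April 2020, so daylight saving is in effect and Kesvik District is at UTC−10:00.
08:00 UTC − 10h = 22:00 Kesvik District (rolling into the previous day, 17 April 2020).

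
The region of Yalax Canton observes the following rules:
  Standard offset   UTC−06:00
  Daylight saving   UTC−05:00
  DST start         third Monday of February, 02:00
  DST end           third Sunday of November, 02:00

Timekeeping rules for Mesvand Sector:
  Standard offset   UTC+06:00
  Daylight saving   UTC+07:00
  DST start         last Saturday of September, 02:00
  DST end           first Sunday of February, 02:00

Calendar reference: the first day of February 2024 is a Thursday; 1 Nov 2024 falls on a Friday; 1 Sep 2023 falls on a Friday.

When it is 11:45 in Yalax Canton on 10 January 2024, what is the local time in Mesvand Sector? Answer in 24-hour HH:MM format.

00:45

1 February 2024 is a Thursday, so the first Monday is February 5 and the third is February 19.
1 November 2024 is a Friday, so the first Sunday is November 3 and the third is November 17.
10 January 2024 does not fall between 19 February and 17 November, so daylight saving is not in effect and Yalax Canton is at UTC−06:00.
11:45 Yalax Canton + 6h = 17:45 UTC.
1 September 2023 is a Friday, so Saturdays fall on 2, 9, 16, 23, 30; the last is September 30.
1 February 2024 is a Thursday, so the first Sunday is February 4.
At the standard offset (UTC+06:00), 17:45 UTC + 6h = 23:45 Mesvand Sector standard time.
The standard-time date in Mesvand Sector, 10 January 2024, lies within the daylight-saving period (30 September 2023 – 4 February 2024), so Mesvand Sector is on daylight time, UTC+07:00.
17:45 UTC + 7h = 00:45 Mesvand Sector (rolling into the next day, 11 January 2024).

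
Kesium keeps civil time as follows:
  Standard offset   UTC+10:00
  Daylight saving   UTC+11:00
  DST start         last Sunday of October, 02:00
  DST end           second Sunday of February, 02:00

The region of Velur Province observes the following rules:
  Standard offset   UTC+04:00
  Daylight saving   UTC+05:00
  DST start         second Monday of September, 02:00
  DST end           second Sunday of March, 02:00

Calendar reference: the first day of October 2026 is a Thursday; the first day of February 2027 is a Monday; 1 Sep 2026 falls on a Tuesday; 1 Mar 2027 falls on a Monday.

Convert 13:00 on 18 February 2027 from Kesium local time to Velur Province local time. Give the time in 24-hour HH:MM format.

08:00

1 October 2026 is a Thursday, so Sundays fall on 4, 11, 18, 25; the last is October 25.
1 February 2027 is a Monday, so the first Sunday is February 7 and the second is February 14.
Daylight saving runs 25 October 2026 – 14 February 2027; 18 February 2027 is outside that window, so Kesium is on standard time at UTC+10:00.
13:00 Kesium − 10h = 03:00 UTC.
1 September 2026 is a Tuesday, so the first Monday is September 7 and the second is September 14.
1 March 2027 is a Monday, so the first Sunday is March 7 and the second is March 14.
At the standard offset (UTC+04:00), 03:00 UTC + 4h = 07:00 Velur Province standard time.
The standard-time date in Velur Province, 18 February 2027, falls between 14 September 2026 and 14 March 2027, so daylight saving is in effect and Velur Province is at UTC+05:00.
03:00 UTC + 5h = 08:00 Velur Province.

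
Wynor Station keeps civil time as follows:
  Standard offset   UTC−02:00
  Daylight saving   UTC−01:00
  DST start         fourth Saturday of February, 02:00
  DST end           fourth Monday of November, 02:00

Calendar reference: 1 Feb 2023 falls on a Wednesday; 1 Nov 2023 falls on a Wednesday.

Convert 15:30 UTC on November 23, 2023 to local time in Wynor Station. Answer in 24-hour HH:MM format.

1 February 2023 is a Wednesday, so the first Saturday is February 4 and the fourth is February 25.
1 November 2023 is a Wednesday, so the first Monday is November 6 and the fourth is November 27.
At the standard offset (UTC−02:00), 15:30 UTC − 2h = 13:30 Wynor Station standard time.
Daylight saving runs 25 February – 27 November; the standard-time date in Wynor Station, November 23, 2023, is inside that window, so Wynor Station is at UTC−01:00.
15:30 UTC − 1h = 14:30 local.

14:30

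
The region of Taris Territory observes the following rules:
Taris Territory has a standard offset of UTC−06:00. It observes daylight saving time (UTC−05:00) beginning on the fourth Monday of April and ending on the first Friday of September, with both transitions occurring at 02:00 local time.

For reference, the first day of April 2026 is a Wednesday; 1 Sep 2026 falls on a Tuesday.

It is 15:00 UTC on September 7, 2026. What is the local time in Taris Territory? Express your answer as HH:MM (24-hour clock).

1 April 2026 is a Wednesday, so the first Monday is April 6 and the fourth is April 27.
1 September 2026 is a Tuesday, so the first Friday is September 4.
At the standard offset (UTC−06:00), 15:00 UTC − 6h = 09:00 Taris Territory standard time.
The standard-time date in Taris Territory, September 7, 2026, does not fall between 27 April and 4 September, so daylight saving is not in effect and Taris Territory is at UTC−06:00.
15:00 UTC − 6h = 09:00 local.

09:00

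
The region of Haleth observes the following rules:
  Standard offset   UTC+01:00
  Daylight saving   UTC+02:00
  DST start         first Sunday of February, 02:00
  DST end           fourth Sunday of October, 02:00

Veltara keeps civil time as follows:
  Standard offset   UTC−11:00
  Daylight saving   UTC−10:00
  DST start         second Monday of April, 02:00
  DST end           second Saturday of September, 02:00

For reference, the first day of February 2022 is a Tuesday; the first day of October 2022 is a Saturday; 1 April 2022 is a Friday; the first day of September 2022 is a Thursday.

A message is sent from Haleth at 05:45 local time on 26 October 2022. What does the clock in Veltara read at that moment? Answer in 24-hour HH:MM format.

17:45

1 February 2022 is a Tuesday, so the first Sunday is February 6.
1 October 2022 is a Saturday, so the first Sunday is October 2 and the fourth is October 23.
Daylight saving runs 6 February – 23 October; 26 October 2022 is outside that window, so Haleth is on standard time at UTC+01:00.
05:45 Haleth − 1h = 04:45 UTC.
1 April 2022 is a Friday, so the first Monday is April 4 and the second is April 11.
1 September 2022 is a Thursday, so the first Saturday is September 3 and the second is September 10.
At the standard offset (UTC−11:00), 04:45 UTC − 11h = 17:45 Veltara standard time (rolling into the previous day, 25 October 2022).
The standard-time date in Veltara, 25 October 2022, does not fall between 11 April and 10 September, so daylight saving is not in effect and Veltara is at UTC−11:00.
04:45 UTC − 11h = 17:45 Veltara (rolling into the previous day, 25 October 2022).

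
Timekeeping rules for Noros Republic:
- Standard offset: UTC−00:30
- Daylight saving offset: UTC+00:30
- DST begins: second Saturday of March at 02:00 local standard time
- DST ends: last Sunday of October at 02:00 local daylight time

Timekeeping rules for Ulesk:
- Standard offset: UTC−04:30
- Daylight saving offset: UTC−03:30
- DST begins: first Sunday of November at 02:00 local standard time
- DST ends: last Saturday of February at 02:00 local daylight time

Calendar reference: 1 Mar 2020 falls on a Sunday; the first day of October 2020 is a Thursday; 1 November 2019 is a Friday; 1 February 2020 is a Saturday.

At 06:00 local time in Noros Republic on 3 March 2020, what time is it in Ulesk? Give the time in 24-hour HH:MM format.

02:00

1 March 2020 is a Sunday, so the first Saturday is March 7 and the second is March 14.
1 October 2020 is a Thursday, so Sundays fall on 4, 11, 18, 25; the last is October 25.
Daylight saving runs 14 March – 25 October; 3 March 2020 is outside that window, so Noros Republic is on standard time at UTC−00:30.
06:00 Noros Republic + 0h30m = 06:30 UTC.
1 November 2019 is a Friday, so the first Sunday is November 3.
1 February 2020 is a Saturday, so Saturdays fall on 1, 8, 15, 22, 29; the last is February 29.
At the standard offset (UTC−04:30), 06:30 UTC − 4h30m = 02:00 Ulesk standard time.
Daylight saving runs 3 November 2019 – 29 February 2020; the standard-time date in Ulesk, 3 March 2020, is outside that window, so Ulesk is on standard time at UTC−04:30.
06:30 UTC − 4h30m = 02:00 Ulesk.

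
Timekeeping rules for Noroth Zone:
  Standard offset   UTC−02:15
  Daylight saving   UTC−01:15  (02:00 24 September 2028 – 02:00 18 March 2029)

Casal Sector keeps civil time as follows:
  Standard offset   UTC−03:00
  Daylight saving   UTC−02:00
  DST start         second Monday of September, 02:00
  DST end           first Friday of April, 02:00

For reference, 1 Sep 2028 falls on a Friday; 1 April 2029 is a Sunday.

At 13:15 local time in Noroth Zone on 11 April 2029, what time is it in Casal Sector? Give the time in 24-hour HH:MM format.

12:30

Daylight saving runs 24 September 2028 – 18 March 2029; 11 April 2029 is outside that window, so Noroth Zone is on standard time at UTC−02:15.
13:15 Noroth Zone + 2h15m = 15:30 UTC.
1 September 2028 is a Friday, so the first Monday is September 4 and the second is September 11.
1 April 2029 is a Sunday, so the first Friday is April 6.
At the standard offset (UTC−03:00), 15:30 UTC − 3h = 12:30 Casal Sector standard time.
Daylight saving runs 11 September 2028 – 6 April 2029; the standard-time date in Casal Sector, 11 April 2029, is outside that window, so Casal Sector is on standard time at UTC−03:00.
15:30 UTC − 3h = 12:30 Casal Sector.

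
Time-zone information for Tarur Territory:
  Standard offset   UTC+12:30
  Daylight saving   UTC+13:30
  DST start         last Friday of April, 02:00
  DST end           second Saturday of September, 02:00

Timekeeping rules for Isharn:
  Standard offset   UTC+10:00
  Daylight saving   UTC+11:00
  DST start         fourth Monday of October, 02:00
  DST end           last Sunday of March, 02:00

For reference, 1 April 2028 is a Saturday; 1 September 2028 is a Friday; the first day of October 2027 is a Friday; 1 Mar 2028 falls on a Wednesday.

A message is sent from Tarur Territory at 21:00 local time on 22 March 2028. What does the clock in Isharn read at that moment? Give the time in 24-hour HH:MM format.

19:30

1 April 2028 is a Saturday, so Fridays fall on 7, 14, 21, 28; the last is April 28.
1 September 2028 is a Friday, so the first Saturday is September 2 and the second is September 9.
22 March 2028 is outside the daylight-saving period (28 April – 9 September), so Tarur Territory is on standard time, UTC+12:30.
21:00 Tarur Territory − 12h30m = 08:30 UTC.
1 October 2027 is a Friday, so the first Monday is October 4 and the fourth is October 25.
1 March 2028 is a Wednesday, so Sundays fall on 5, 12, 19, 26; the last is March 26.
At the standard offset (UTC+10:00), 08:30 UTC + 10h = 18:30 Isharn standard time.
The standard-time date in Isharn, 22 March 2028, lies within the daylight-saving period (25 October 2027 – 26 March 2028), so Isharn is on daylight time, UTC+11:00.
08:30 UTC + 11h = 19:30 Isharn.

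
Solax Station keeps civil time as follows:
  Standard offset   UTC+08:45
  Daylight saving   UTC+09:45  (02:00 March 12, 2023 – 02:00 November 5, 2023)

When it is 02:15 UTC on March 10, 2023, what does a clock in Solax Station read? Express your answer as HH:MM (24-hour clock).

At the standard offset (UTC+08:45), 02:15 UTC + 8h45m = 11:00 Solax Station standard time.
The standard-time date in Solax Station, March 10, 2023, is outside the daylight-saving period (12 March – 5 November), so Solax Station is on standard time, UTC+08:45.
02:15 UTC + 8h45m = 11:00 local.

11:00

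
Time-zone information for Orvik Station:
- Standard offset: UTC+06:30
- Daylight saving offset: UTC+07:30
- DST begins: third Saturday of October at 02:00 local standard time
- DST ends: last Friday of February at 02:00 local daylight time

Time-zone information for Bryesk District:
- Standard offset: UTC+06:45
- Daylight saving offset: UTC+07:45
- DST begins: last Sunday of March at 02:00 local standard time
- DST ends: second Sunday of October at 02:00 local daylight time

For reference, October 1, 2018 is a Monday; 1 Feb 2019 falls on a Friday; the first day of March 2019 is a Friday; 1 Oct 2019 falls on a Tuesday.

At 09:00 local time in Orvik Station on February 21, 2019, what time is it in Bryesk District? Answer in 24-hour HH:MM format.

1 October 2018 is a Monday, so the first Saturday is October 6 and the third is October 20.
1 February 2019 is a Friday, so Fridays fall on 1, 8, 15, 22; the last is February 22.
February 21, 2019 lies within the daylight-saving period (20 October 2018 – 22 February 2019), so Orvik Station is on daylight time, UTC+07:30.
09:00 Orvik Station − 7h30m = 01:30 UTC.
1 March 2019 is a Friday, so Sundays fall on 3, 10, 17, 24, 31; the last is March 31.
1 October 2019 is a Tuesday, so the first Sunday is October 6 and the second is October 13.
At the standard offset (UTC+06:45), 01:30 UTC + 6h45m = 08:15 Bryesk District standard time.
The standard-time date in Bryesk District, February 21, 2019, does not fall between 31 March and 13 October, so daylight saving is not in effect and Bryesk District is at UTC+06:45.
01:30 UTC + 6h45m = 08:15 Bryesk District.

08:15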